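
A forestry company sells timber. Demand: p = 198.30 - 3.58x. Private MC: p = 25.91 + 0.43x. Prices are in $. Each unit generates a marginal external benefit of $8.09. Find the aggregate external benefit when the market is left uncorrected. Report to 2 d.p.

$347.79

Market equilibrium (private): 25.91 + 0.43x = 198.30 - 3.58x → x_m = 42.9900.
Total external benefit = MEB × x_m = 8.09 × 42.9900 = 347.7891.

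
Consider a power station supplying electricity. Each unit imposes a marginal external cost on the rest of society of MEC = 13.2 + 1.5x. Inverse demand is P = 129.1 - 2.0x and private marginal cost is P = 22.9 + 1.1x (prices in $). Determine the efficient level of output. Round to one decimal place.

Social marginal cost = private MC + MEC = 36.1 + 2.6x.
Set SMC = demand: 36.1 + 2.6x = 129.1 - 2.0x → x* = 20.2174.

x* = 20.2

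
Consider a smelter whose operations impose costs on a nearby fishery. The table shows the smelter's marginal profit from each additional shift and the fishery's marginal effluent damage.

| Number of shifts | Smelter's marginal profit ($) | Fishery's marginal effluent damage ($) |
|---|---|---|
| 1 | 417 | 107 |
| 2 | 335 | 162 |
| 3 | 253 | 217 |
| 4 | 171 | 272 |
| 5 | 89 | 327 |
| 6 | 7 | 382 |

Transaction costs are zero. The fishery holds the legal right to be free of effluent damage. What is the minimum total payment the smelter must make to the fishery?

Efficient level: marginal profit ≥ marginal effluent damage through level 3, so k* = 3.
With the fishery holding the right, the smelter must at least compensate total damage at k*: 107 + 162 + 217 = 486.

$486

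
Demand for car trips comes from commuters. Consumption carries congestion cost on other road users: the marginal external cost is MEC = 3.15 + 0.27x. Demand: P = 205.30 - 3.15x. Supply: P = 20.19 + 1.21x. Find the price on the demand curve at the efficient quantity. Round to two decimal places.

P = 81.50

Social marginal benefit = demand − MEC = 202.15 - 3.42x.
Set SMB = MC: 202.15 - 3.42x = 20.19 + 1.21x → x* = 39.3002.
Consumer price on the demand curve at x*: 205.30 − 3.15×39.3002 = 81.5044.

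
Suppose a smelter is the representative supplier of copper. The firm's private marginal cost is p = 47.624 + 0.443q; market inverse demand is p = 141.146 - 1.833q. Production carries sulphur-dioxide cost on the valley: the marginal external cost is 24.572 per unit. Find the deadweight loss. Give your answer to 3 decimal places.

DWL = 132.641

Market equilibrium (private): 47.624 + 0.443q = 141.146 - 1.833q → q_m = 41.0905.
Social marginal cost = private MC + MEC = 72.196 + 0.443q.
Set SMC = demand: 72.196 + 0.443q = 141.146 - 1.833q → q* = 30.2944.
Height of the DWL triangle at q_m is SMC(q_m) − demand(q_m) = MEC(q_m) = 24.5720.
DWL = ½ × 10.7961 × 24.5720 = 132.6409.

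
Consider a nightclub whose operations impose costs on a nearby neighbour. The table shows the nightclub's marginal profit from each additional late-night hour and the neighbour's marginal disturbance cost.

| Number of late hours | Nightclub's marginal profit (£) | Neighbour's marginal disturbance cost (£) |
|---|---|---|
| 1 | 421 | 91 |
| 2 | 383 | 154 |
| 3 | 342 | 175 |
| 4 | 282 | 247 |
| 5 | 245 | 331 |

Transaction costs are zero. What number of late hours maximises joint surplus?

4

Bargaining reaches the level where marginal profit last exceeds marginal disturbance cost.
That holds through level 4 (282 ≥ 247) but not at 5 (245 < 331).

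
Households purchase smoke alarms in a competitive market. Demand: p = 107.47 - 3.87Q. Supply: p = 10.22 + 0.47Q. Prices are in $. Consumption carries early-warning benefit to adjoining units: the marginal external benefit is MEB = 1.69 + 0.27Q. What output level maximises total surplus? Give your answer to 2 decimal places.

Social marginal benefit = demand + MEB = 109.16 - 3.60Q.
Set SMB = MC: 109.16 - 3.60Q = 10.22 + 0.47Q → Q* = 24.3096.

Q* = 24.31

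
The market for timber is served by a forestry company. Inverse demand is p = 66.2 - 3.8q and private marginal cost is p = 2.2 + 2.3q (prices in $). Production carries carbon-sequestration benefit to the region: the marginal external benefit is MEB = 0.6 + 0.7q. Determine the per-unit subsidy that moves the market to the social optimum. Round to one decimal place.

Social marginal cost = private MC − MEB = 1.6 + 1.6q.
Set SMC = demand: 1.6 + 1.6q = 66.2 - 3.8q → q* = 11.9630.
The Pigouvian subsidy equals MEB at q*: 0.6 + 0.7×11.9630 = 8.9741.

subsidy = $9.0 per unit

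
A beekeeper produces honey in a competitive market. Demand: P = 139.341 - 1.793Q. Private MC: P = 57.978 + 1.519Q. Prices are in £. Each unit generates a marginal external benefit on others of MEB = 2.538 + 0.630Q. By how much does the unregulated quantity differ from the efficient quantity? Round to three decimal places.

6.717 units

Market equilibrium (private): 57.978 + 1.519Q = 139.341 - 1.793Q → Q_m = 24.5661.
Social marginal cost = private MC − MEB = 55.440 + 0.889Q.
Set SMC = demand: 55.440 + 0.889Q = 139.341 - 1.793Q → Q* = 31.2830.
Gap = |24.5661 − 31.2830| = 6.7169.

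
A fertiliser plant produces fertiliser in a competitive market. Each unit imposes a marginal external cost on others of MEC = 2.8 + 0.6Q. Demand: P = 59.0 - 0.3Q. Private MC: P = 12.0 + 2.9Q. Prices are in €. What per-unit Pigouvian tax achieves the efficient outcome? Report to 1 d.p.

tax = €9.8 per unit

Social marginal cost = private MC + MEC = 14.8 + 3.5Q.
Set SMC = demand: 14.8 + 3.5Q = 59.0 - 0.3Q → Q* = 11.6316.
The Pigouvian tax equals MEC at Q*: 2.8 + 0.6×11.6316 = 9.7790.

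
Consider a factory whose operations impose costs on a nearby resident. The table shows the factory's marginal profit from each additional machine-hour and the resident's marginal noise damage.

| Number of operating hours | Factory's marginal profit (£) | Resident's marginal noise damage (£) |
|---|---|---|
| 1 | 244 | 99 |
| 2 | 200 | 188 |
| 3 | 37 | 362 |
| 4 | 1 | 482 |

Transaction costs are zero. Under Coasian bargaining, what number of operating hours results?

Bargaining reaches the level where marginal profit last exceeds marginal noise damage.
That holds through level 2 (200 ≥ 188) but not at 3 (37 < 362).

2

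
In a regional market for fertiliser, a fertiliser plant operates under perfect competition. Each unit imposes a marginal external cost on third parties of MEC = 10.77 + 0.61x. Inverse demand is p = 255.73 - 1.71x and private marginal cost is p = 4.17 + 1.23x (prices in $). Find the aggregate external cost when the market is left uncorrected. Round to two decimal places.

$3154.53

Market equilibrium (private): 4.17 + 1.23x = 255.73 - 1.71x → x_m = 85.5646.
Total external cost = ∫₀^{x_m} (10.77 + 0.61x) dx = 10.77×85.5646 + ½×0.61×85.5646² = 3154.5275.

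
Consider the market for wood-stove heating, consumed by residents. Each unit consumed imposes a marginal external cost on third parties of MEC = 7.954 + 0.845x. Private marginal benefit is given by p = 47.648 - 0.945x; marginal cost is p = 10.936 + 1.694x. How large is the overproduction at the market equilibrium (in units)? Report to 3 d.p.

Market equilibrium (private): 10.936 + 1.694x = 47.648 - 0.945x → x_m = 13.9113.
Social marginal benefit = demand − MEC = 39.694 - 1.790x.
Set SMB = MC: 39.694 - 1.790x = 10.936 + 1.694x → x* = 8.2543.
Gap = |13.9113 − 8.2543| = 5.6570.

5.657 units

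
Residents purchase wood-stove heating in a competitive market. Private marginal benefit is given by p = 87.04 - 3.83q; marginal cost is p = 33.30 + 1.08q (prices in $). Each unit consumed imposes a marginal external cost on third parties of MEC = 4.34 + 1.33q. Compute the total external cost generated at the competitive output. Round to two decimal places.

Market equilibrium (private): 33.30 + 1.08q = 87.04 - 3.83q → q_m = 10.9450.
Total external cost = ∫₀^{q_m} (4.34 + 1.33q) dq = 4.34×10.9450 + ½×1.33×10.9450² = 127.1637.

$127.16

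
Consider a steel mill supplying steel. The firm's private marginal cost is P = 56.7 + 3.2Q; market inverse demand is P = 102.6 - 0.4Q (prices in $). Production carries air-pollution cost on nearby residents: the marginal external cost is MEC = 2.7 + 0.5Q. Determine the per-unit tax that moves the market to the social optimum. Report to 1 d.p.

Social marginal cost = private MC + MEC = 59.4 + 3.7Q.
Set SMC = demand: 59.4 + 3.7Q = 102.6 - 0.4Q → Q* = 10.5366.
The Pigouvian tax equals MEC at Q*: 2.7 + 0.5×10.5366 = 7.9683.

tax = $8.0 per unit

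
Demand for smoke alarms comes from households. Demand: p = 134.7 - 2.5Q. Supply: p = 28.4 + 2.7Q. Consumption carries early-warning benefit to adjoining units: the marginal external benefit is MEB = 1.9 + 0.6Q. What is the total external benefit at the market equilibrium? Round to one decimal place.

Market equilibrium (private): 28.4 + 2.7Q = 134.7 - 2.5Q → Q_m = 20.4423.
Total external benefit = ∫₀^{Q_m} (1.9 + 0.6Q) dQ = 1.9×20.4423 + ½×0.6×20.4423² = 164.2067.

164.2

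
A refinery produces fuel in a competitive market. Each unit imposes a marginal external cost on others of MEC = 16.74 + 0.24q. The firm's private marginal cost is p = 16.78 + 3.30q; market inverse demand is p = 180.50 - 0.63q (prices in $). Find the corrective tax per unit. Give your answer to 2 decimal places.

Social marginal cost = private MC + MEC = 33.52 + 3.54q.
Set SMC = demand: 33.52 + 3.54q = 180.50 - 0.63q → q* = 35.2470.
The Pigouvian tax equals MEC at q*: 16.74 + 0.24×35.2470 = 25.1993.

tax = $25.20 per unit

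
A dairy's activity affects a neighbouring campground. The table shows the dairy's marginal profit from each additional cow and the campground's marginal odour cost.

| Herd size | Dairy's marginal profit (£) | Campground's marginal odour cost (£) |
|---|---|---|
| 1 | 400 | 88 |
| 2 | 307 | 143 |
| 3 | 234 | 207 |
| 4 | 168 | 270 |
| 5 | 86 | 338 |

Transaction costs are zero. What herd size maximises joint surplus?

3

Bargaining reaches the level where marginal profit last exceeds marginal odour cost.
That holds through level 3 (234 ≥ 207) but not at 4 (168 < 270).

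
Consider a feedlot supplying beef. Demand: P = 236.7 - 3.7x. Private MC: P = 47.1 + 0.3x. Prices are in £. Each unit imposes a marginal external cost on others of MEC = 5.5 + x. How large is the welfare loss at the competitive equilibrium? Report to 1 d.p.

DWL = £279.8

Market equilibrium (private): 47.1 + 0.3x = 236.7 - 3.7x → x_m = 47.4000.
Social marginal cost = private MC + MEC = 52.6 + 1.3x.
Set SMC = demand: 52.6 + 1.3x = 236.7 - 3.7x → x* = 36.8200.
Between x* and x_m the wedge SMC − demand runs linearly from 0 to MEC(x_m), so the loss is a triangle.
DWL = ½ × 10.5800 × 52.9000 = 279.8410.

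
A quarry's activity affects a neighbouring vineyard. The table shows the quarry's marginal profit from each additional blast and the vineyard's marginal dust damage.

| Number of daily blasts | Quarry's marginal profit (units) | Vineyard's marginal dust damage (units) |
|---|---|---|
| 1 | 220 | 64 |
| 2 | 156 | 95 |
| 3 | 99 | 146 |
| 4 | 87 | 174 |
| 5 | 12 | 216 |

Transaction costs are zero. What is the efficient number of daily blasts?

Bargaining reaches the level where marginal profit last exceeds marginal dust damage.
That holds through level 2 (156 ≥ 95) but not at 3 (99 < 146).

2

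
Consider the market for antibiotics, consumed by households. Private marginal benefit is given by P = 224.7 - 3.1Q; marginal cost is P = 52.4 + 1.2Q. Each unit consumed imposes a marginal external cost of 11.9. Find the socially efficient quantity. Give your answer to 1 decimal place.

Q* = 37.3

Social marginal benefit = demand − MEC = 212.8 - 3.1Q.
Set SMB = MC: 212.8 - 3.1Q = 52.4 + 1.2Q → Q* = 37.3023.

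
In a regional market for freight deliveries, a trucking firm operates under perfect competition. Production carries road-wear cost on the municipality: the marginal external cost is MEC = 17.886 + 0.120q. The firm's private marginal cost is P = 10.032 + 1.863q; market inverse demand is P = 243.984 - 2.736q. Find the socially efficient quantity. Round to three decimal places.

q* = 45.786

Social marginal cost = private MC + MEC = 27.918 + 1.983q.
Set SMC = demand: 27.918 + 1.983q = 243.984 - 2.736q → q* = 45.7864.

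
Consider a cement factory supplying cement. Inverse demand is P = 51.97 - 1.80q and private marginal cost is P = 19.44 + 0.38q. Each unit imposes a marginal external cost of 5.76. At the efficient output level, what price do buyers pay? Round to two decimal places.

Social marginal cost = private MC + MEC = 25.20 + 0.38q.
Set SMC = demand: 25.20 + 0.38q = 51.97 - 1.80q → q* = 12.2798.
Consumer price on the demand curve at q*: 51.97 − 1.80×12.2798 = 29.8664.

P = 29.87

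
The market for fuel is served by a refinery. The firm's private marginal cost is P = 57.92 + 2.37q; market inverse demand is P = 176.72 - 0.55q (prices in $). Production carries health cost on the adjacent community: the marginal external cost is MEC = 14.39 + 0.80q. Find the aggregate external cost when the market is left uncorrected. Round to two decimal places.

Market equilibrium (private): 57.92 + 2.37q = 176.72 - 0.55q → q_m = 40.6849.
Total external cost = ∫₀^{q_m} (14.39 + 0.80q) dq = 14.39×40.6849 + ½×0.80×40.6849² = 1247.5601.

$1247.56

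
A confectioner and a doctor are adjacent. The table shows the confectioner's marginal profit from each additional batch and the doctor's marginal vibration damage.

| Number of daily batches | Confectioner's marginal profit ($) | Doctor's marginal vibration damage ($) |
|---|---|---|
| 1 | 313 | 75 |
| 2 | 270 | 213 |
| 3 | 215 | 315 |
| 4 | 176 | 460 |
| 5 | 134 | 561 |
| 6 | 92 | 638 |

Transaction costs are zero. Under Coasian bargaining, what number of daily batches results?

2

Bargaining reaches the level where marginal profit last exceeds marginal vibration damage.
That holds through level 2 (270 ≥ 213) but not at 3 (215 < 315).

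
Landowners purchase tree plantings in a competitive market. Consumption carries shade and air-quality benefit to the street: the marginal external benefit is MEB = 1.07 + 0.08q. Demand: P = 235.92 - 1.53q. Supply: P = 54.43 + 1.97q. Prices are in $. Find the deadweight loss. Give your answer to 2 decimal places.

DWL = $3.98

Market equilibrium (private): 54.43 + 1.97q = 235.92 - 1.53q → q_m = 51.8543.
Social marginal benefit = demand + MEB = 236.99 - 1.45q.
Set SMB = MC: 236.99 - 1.45q = 54.43 + 1.97q → q* = 53.3801.
The welfare-loss triangle has base |q_m − q*| and height MEB(q_m) (the vertical gap between SMB and MC is zero at q* and MEB at q_m).
DWL = ½ × 1.5258 × 5.2183 = 3.9810.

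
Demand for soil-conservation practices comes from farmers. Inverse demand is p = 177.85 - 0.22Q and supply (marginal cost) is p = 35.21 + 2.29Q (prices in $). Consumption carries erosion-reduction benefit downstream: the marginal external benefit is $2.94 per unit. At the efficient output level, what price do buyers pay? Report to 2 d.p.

Social marginal benefit = demand + MEB = 180.79 - 0.22Q.
Set SMB = MC: 180.79 - 0.22Q = 35.21 + 2.29Q → Q* = 58.0000.
Consumer price on the demand curve at Q*: 177.85 − 0.22×58.0000 = 165.0900.

P = $165.09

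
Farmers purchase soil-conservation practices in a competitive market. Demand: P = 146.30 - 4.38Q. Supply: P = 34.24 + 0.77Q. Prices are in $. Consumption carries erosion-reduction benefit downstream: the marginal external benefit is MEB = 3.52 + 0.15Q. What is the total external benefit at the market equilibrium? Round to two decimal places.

Market equilibrium (private): 34.24 + 0.77Q = 146.30 - 4.38Q → Q_m = 21.7592.
Total external benefit = ∫₀^{Q_m} (3.52 + 0.15Q) dQ = 3.52×21.7592 + ½×0.15×21.7592² = 112.1021.

$112.10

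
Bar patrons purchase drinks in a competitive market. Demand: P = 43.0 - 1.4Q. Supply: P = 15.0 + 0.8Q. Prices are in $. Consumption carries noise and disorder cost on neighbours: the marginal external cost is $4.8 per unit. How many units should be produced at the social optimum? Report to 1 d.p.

Social marginal benefit = demand − MEC = 38.2 - 1.4Q.
Set SMB = MC: 38.2 - 1.4Q = 15.0 + 0.8Q → Q* = 10.5455.

Q* = 10.5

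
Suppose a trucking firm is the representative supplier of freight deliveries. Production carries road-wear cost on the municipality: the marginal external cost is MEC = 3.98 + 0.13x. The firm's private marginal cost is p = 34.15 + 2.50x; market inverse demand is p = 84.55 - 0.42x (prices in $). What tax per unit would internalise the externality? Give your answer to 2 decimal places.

tax = $5.96 per unit

Social marginal cost = private MC + MEC = 38.13 + 2.63x.
Set SMC = demand: 38.13 + 2.63x = 84.55 - 0.42x → x* = 15.2197.
The Pigouvian tax equals MEC at x*: 3.98 + 0.13×15.2197 = 5.9586.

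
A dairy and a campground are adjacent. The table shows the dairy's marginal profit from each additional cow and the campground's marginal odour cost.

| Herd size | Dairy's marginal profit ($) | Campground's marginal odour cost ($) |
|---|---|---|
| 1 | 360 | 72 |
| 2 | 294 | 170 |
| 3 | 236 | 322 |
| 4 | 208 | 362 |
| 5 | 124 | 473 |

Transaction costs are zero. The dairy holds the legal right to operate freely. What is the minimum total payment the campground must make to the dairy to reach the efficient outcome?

$568

Left alone the dairy would choose level 5 (marginal profit stays positive).
Efficient level: k* = 2 (marginal profit ≥ marginal odour cost through 2).
The campground must at least cover the dairy's forgone profit from cutting 5→2: 236 + 208 + 124 = 568.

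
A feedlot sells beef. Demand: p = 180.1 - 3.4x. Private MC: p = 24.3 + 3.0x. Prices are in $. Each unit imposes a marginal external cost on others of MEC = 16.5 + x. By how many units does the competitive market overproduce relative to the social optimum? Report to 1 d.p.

5.5 units

Market equilibrium (private): 24.3 + 3.0x = 180.1 - 3.4x → x_m = 24.3438.
Social marginal cost = private MC + MEC = 40.8 + 4.0x.
Set SMC = demand: 40.8 + 4.0x = 180.1 - 3.4x → x* = 18.8243.
Gap = |24.3438 − 18.8243| = 5.5195.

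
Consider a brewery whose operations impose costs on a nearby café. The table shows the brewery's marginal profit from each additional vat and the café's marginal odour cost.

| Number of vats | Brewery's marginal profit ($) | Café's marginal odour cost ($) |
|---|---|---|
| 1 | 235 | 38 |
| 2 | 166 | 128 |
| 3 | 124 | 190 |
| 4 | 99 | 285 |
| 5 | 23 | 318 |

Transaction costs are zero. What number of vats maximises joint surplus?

2

Bargaining reaches the level where marginal profit last exceeds marginal odour cost.
That holds through level 2 (166 ≥ 128) but not at 3 (124 < 190).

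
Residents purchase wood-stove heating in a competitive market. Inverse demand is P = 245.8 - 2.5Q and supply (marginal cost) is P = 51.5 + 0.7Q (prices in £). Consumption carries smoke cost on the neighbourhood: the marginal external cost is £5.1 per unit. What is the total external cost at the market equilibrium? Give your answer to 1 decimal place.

£309.7

Market equilibrium (private): 51.5 + 0.7Q = 245.8 - 2.5Q → Q_m = 60.7188.
Total external cost = MEC × Q_m = 5.1 × 60.7188 = 309.6659.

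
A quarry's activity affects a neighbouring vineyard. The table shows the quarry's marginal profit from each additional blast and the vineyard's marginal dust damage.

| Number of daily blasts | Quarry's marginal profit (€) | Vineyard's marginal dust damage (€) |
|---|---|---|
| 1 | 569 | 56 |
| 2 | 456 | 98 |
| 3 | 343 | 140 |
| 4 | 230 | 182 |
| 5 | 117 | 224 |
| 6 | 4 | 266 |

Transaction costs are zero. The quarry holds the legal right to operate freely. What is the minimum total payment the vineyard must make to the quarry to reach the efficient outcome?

Left alone the quarry would choose level 6 (marginal profit stays positive).
Efficient level: k* = 4 (marginal profit ≥ marginal dust damage through 4).
The vineyard must at least cover the quarry's forgone profit from cutting 6→4: 117 + 4 = 121.

€121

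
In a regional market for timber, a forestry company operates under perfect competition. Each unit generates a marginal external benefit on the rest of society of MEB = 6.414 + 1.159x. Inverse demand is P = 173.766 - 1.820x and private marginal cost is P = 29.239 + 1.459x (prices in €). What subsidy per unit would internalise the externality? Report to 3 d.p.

Social marginal cost = private MC − MEB = 22.825 + 0.300x.
Set SMC = demand: 22.825 + 0.300x = 173.766 - 1.820x → x* = 71.1986.
The Pigouvian subsidy equals MEB at x*: 6.414 + 1.159×71.1986 = 88.9332.

subsidy = €88.933 per unit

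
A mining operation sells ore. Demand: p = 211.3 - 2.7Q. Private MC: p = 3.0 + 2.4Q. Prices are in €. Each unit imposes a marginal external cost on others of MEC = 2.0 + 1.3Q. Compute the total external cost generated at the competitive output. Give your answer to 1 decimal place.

€1166.0

Market equilibrium (private): 3.0 + 2.4Q = 211.3 - 2.7Q → Q_m = 40.8431.
Total external cost = ∫₀^{Q_m} (2.0 + 1.3Q) dQ = 2.0×40.8431 + ½×1.3×40.8431² = 1165.9894.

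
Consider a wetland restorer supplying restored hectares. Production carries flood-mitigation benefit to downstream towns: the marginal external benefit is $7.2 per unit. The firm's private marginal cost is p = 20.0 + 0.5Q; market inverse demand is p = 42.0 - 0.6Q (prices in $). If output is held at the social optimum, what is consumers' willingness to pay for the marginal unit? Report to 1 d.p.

Social marginal cost = private MC − MEB = 12.8 + 0.5Q.
Set SMC = demand: 12.8 + 0.5Q = 42.0 - 0.6Q → Q* = 26.5455.
Consumer price on the demand curve at Q*: 42.0 − 0.6×26.5455 = 26.0727.

P = $26.1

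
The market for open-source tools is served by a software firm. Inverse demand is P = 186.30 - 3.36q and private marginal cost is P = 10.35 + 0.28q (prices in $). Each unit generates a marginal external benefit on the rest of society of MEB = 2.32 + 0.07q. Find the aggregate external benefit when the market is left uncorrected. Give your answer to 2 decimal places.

Market equilibrium (private): 10.35 + 0.28q = 186.30 - 3.36q → q_m = 48.3379.
Total external benefit = ∫₀^{q_m} (2.32 + 0.07q) dq = 2.32×48.3379 + ½×0.07×48.3379² = 193.9233.

$193.92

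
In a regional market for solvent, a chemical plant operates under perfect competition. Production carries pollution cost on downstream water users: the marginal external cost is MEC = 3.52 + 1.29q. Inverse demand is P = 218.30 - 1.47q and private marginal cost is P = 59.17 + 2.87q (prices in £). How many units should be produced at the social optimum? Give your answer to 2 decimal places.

Social marginal cost = private MC + MEC = 62.69 + 4.16q.
Set SMC = demand: 62.69 + 4.16q = 218.30 - 1.47q → q* = 27.6394.

q* = 27.64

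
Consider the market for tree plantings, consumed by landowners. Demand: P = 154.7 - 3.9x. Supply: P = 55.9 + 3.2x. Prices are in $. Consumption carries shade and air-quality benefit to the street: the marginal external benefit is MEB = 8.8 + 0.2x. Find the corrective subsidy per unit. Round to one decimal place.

Social marginal benefit = demand + MEB = 163.5 - 3.7x.
Set SMB = MC: 163.5 - 3.7x = 55.9 + 3.2x → x* = 15.5942.
The Pigouvian subsidy equals MEB at x*: 8.8 + 0.2×15.5942 = 11.9188.

subsidy = $11.9 per unit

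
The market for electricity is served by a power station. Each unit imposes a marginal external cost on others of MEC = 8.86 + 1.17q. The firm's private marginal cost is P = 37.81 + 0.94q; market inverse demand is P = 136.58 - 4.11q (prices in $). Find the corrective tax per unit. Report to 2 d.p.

Social marginal cost = private MC + MEC = 46.67 + 2.11q.
Set SMC = demand: 46.67 + 2.11q = 136.58 - 4.11q → q* = 14.4550.
The Pigouvian tax equals MEC at q*: 8.86 + 1.17×14.4550 = 25.7724.

tax = $25.77 per unit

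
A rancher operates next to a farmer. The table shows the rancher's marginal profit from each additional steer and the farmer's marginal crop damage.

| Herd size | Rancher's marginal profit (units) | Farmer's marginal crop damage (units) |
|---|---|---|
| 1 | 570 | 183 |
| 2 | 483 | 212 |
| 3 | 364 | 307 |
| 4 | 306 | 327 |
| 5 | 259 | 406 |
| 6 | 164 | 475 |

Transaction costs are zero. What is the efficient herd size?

3

Bargaining reaches the level where marginal profit last exceeds marginal crop damage.
That holds through level 3 (364 ≥ 307) but not at 4 (306 < 327).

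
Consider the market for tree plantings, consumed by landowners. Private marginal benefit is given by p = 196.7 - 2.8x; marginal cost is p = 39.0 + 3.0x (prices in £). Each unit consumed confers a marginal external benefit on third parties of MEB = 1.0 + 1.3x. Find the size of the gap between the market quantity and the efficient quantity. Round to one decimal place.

8.1 units

Market equilibrium (private): 39.0 + 3.0x = 196.7 - 2.8x → x_m = 27.1897.
Social marginal benefit = demand + MEB = 197.7 - 1.5x.
Set SMB = MC: 197.7 - 1.5x = 39.0 + 3.0x → x* = 35.2667.
Gap = |27.1897 − 35.2667| = 8.0770.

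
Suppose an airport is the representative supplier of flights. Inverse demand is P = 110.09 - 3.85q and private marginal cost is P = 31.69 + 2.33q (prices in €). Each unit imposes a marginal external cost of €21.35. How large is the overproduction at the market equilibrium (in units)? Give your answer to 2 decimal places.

3.45 units

Market equilibrium (private): 31.69 + 2.33q = 110.09 - 3.85q → q_m = 12.6861.
Social marginal cost = private MC + MEC = 53.04 + 2.33q.
Set SMC = demand: 53.04 + 2.33q = 110.09 - 3.85q → q* = 9.2314.
Gap = |12.6861 − 9.2314| = 3.4547.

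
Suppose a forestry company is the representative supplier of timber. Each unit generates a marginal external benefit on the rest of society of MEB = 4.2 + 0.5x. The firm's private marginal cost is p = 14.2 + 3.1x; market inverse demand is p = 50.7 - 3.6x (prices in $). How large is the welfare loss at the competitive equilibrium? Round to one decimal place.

DWL = $3.9

Market equilibrium (private): 14.2 + 3.1x = 50.7 - 3.6x → x_m = 5.4478.
Social marginal cost = private MC − MEB = 10.0 + 2.6x.
Set SMC = demand: 10.0 + 2.6x = 50.7 - 3.6x → x* = 6.5645.
The welfare-loss triangle has base |x_m − x*| and height MEB(x_m) (the vertical gap between SMC and demand is zero at x* and MEB at x_m).
DWL = ½ × 1.1167 × 6.9239 = 3.8660.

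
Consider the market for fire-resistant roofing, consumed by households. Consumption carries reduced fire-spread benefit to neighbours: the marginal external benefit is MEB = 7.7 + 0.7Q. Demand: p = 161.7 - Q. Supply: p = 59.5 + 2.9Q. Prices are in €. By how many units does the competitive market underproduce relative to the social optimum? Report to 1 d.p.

Market equilibrium (private): 59.5 + 2.9Q = 161.7 - Q → Q_m = 26.2051.
Social marginal benefit = demand + MEB = 169.4 - 0.3Q.
Set SMB = MC: 169.4 - 0.3Q = 59.5 + 2.9Q → Q* = 34.3438.
Gap = |26.2051 − 34.3438| = 8.1387.

8.1 units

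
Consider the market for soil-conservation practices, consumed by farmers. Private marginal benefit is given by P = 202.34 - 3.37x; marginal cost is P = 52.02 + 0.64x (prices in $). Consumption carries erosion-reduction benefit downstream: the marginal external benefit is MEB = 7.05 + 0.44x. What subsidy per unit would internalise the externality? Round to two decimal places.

Social marginal benefit = demand + MEB = 209.39 - 2.93x.
Set SMB = MC: 209.39 - 2.93x = 52.02 + 0.64x → x* = 44.0812.
The Pigouvian subsidy equals MEB at x*: 7.05 + 0.44×44.0812 = 26.4457.

subsidy = $26.45 per unit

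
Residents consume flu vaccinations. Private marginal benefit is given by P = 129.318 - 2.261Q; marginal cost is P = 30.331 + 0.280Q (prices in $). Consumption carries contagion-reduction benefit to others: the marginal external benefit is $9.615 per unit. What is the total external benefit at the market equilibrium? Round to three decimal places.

Market equilibrium (private): 30.331 + 0.280Q = 129.318 - 2.261Q → Q_m = 38.9559.
Total external benefit = MEB × Q_m = 9.615 × 38.9559 = 374.5610.

$374.561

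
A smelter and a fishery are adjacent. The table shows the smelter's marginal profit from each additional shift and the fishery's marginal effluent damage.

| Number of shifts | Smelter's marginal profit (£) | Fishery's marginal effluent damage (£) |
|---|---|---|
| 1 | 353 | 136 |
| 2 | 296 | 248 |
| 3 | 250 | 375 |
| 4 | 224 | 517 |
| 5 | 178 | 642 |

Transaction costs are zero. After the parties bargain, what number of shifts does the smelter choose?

2

Bargaining reaches the level where marginal profit last exceeds marginal effluent damage.
That holds through level 2 (296 ≥ 248) but not at 3 (250 < 375).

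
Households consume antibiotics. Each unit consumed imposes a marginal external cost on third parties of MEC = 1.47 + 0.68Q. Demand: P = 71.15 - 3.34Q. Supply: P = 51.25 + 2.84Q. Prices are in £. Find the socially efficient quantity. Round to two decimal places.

Social marginal benefit = demand − MEC = 69.68 - 4.02Q.
Set SMB = MC: 69.68 - 4.02Q = 51.25 + 2.84Q → Q* = 2.6866.

Q* = 2.69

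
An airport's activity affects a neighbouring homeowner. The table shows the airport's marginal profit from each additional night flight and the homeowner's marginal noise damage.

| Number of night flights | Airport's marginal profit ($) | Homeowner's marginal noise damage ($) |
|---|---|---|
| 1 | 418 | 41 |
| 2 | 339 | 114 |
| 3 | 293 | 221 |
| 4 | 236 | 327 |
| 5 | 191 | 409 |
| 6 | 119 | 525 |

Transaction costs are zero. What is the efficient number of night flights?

Bargaining reaches the level where marginal profit last exceeds marginal noise damage.
That holds through level 3 (293 ≥ 221) but not at 4 (236 < 327).

3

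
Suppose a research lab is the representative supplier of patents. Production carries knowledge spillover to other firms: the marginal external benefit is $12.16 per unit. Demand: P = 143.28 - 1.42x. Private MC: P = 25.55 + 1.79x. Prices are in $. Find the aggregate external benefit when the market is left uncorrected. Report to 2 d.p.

$445.98

Market equilibrium (private): 25.55 + 1.79x = 143.28 - 1.42x → x_m = 36.6760.
Total external benefit = MEB × x_m = 12.16 × 36.6760 = 445.9802.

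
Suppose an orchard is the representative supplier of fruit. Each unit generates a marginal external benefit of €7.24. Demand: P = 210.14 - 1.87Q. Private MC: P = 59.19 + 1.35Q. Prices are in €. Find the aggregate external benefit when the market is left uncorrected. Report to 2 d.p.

€339.40

Market equilibrium (private): 59.19 + 1.35Q = 210.14 - 1.87Q → Q_m = 46.8789.
Total external benefit = MEB × Q_m = 7.24 × 46.8789 = 339.4032.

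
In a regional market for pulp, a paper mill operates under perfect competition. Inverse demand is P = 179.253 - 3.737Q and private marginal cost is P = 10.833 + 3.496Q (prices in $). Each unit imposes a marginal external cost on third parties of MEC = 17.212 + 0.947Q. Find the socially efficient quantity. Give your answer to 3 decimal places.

Q* = 18.485

Social marginal cost = private MC + MEC = 28.045 + 4.443Q.
Set SMC = demand: 28.045 + 4.443Q = 179.253 - 3.737Q → Q* = 18.4851.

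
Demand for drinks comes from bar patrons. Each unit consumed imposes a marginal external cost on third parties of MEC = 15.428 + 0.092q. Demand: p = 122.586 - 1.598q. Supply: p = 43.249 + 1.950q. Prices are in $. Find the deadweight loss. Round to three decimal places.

Market equilibrium (private): 43.249 + 1.950q = 122.586 - 1.598q → q_m = 22.3610.
Social marginal benefit = demand − MEC = 107.158 - 1.690q.
Set SMB = MC: 107.158 - 1.690q = 43.249 + 1.950q → q* = 17.5574.
The loss is the area between SMB and MC from q* to q_m; with linear curves that's a triangle of height MEC(q_m).
DWL = ½ × 4.8036 × 17.4852 = 41.9960.

DWL = $41.996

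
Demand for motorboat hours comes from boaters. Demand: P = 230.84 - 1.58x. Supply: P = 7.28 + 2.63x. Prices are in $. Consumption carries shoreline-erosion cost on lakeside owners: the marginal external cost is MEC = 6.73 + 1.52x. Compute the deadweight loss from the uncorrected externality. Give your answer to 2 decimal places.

DWL = $667.25

Market equilibrium (private): 7.28 + 2.63x = 230.84 - 1.58x → x_m = 53.1021.
Social marginal benefit = demand − MEC = 224.11 - 3.10x.
Set SMB = MC: 224.11 - 3.10x = 7.28 + 2.63x → x* = 37.8412.
Between x* and x_m the wedge MC − SMB runs linearly from 0 to MEC(x_m), so the loss is a triangle.
DWL = ½ × 15.2609 × 87.4452 = 667.2462.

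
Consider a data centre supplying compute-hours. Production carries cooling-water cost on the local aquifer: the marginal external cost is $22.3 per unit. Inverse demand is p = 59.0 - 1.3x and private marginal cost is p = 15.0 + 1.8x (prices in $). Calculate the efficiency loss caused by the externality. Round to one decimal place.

DWL = $80.2

Market equilibrium (private): 15.0 + 1.8x = 59.0 - 1.3x → x_m = 14.1935.
Social marginal cost = private MC + MEC = 37.3 + 1.8x.
Set SMC = demand: 37.3 + 1.8x = 59.0 - 1.3x → x* = 7.0000.
The loss is the area between SMC and demand from x* to x_m; with linear curves that's a triangle of height MEC(x_m).
DWL = ½ × 7.1935 × 22.3000 = 80.2075.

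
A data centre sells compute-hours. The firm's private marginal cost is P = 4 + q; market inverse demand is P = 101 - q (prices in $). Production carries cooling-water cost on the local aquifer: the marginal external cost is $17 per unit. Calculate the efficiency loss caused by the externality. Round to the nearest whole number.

DWL = $72

Market equilibrium (private): 4 + q = 101 - q → q_m = 48.5000.
Social marginal cost = private MC + MEC = 21 + q.
Set SMC = demand: 21 + q = 101 - q → q* = 40.0000.
Between q* and q_m the wedge SMC − demand runs linearly from 0 to MEC(q_m), so the loss is a triangle.
DWL = ½ × 8.5000 × 17.0000 = 72.2500.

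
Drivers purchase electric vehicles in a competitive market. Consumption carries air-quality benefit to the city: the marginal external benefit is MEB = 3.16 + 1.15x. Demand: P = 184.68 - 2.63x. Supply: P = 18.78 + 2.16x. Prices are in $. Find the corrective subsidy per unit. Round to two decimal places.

subsidy = $56.57 per unit

Social marginal benefit = demand + MEB = 187.84 - 1.48x.
Set SMB = MC: 187.84 - 1.48x = 18.78 + 2.16x → x* = 46.4451.
The Pigouvian subsidy equals MEB at x*: 3.16 + 1.15×46.4451 = 56.5719.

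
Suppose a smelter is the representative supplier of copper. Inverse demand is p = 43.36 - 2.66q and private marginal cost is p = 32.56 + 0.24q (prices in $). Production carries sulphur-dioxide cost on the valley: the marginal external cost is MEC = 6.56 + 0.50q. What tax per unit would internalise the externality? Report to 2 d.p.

Social marginal cost = private MC + MEC = 39.12 + 0.74q.
Set SMC = demand: 39.12 + 0.74q = 43.36 - 2.66q → q* = 1.2471.
The Pigouvian tax equals MEC at q*: 6.56 + 0.50×1.2471 = 7.1836.

tax = $7.18 per unit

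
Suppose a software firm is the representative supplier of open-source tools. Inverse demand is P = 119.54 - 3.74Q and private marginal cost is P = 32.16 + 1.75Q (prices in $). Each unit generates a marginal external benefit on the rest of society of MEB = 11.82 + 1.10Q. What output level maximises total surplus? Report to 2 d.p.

Social marginal cost = private MC − MEB = 20.34 + 0.65Q.
Set SMC = demand: 20.34 + 0.65Q = 119.54 - 3.74Q → Q* = 22.5968.

Q* = 22.60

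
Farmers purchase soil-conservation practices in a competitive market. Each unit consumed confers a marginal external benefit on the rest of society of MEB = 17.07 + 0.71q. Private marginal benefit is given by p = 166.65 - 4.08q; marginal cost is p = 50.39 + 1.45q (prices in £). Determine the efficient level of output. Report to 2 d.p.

q* = 27.66

Social marginal benefit = demand + MEB = 183.72 - 3.37q.
Set SMB = MC: 183.72 - 3.37q = 50.39 + 1.45q → q* = 27.6618.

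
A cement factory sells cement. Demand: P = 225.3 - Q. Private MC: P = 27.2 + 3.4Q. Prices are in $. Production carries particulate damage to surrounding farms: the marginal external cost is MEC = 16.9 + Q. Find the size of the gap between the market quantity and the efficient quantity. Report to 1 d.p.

Market equilibrium (private): 27.2 + 3.4Q = 225.3 - Q → Q_m = 45.0227.
Social marginal cost = private MC + MEC = 44.1 + 4.4Q.
Set SMC = demand: 44.1 + 4.4Q = 225.3 - Q → Q* = 33.5556.
Gap = |45.0227 − 33.5556| = 11.4671.

11.5 units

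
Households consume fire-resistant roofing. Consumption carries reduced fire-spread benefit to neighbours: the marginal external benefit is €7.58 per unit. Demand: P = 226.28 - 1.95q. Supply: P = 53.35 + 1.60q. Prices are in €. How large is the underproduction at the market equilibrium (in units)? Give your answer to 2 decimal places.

2.14 units

Market equilibrium (private): 53.35 + 1.60q = 226.28 - 1.95q → q_m = 48.7127.
Social marginal benefit = demand + MEB = 233.86 - 1.95q.
Set SMB = MC: 233.86 - 1.95q = 53.35 + 1.60q → q* = 50.8479.
Gap = |48.7127 − 50.8479| = 2.1352.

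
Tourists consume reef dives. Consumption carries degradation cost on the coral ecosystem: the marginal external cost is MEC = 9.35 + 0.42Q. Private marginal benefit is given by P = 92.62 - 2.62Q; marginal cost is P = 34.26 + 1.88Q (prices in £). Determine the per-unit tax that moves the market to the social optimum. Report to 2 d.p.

tax = £13.53 per unit

Social marginal benefit = demand − MEC = 83.27 - 3.04Q.
Set SMB = MC: 83.27 - 3.04Q = 34.26 + 1.88Q → Q* = 9.9614.
The Pigouvian tax equals MEC at Q*: 9.35 + 0.42×9.9614 = 13.5338.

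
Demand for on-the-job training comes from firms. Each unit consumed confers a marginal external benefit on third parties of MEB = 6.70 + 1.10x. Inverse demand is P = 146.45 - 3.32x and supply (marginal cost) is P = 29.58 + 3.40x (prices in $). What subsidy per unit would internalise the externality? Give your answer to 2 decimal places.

subsidy = $30.89 per unit

Social marginal benefit = demand + MEB = 153.15 - 2.22x.
Set SMB = MC: 153.15 - 2.22x = 29.58 + 3.40x → x* = 21.9875.
The Pigouvian subsidy equals MEB at x*: 6.70 + 1.10×21.9875 = 30.8863.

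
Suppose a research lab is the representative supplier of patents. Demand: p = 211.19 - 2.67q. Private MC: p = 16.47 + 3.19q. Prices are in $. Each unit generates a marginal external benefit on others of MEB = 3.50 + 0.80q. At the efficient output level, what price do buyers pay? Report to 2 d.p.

P = $106.60

Social marginal cost = private MC − MEB = 12.97 + 2.39q.
Set SMC = demand: 12.97 + 2.39q = 211.19 - 2.67q → q* = 39.1739.
Consumer price on the demand curve at q*: 211.19 − 2.67×39.1739 = 106.5957.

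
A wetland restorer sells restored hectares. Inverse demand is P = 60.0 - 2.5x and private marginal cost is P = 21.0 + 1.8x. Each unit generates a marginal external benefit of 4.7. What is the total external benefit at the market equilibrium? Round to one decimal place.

Market equilibrium (private): 21.0 + 1.8x = 60.0 - 2.5x → x_m = 9.0698.
Total external benefit = MEB × x_m = 4.7 × 9.0698 = 42.6281.

42.6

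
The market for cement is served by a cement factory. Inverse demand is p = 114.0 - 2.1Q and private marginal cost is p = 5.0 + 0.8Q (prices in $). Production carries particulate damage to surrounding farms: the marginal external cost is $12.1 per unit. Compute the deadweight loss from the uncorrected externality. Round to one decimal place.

DWL = $25.2

Market equilibrium (private): 5.0 + 0.8Q = 114.0 - 2.1Q → Q_m = 37.5862.
Social marginal cost = private MC + MEC = 17.1 + 0.8Q.
Set SMC = demand: 17.1 + 0.8Q = 114.0 - 2.1Q → Q* = 33.4138.
The loss is the area between SMC and demand from Q* to Q_m; with linear curves that's a triangle of height MEC(Q_m).
DWL = ½ × 4.1724 × 12.1000 = 25.2430.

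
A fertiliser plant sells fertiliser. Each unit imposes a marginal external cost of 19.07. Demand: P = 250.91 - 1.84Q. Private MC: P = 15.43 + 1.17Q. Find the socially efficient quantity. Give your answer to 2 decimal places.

Q* = 71.90

Social marginal cost = private MC + MEC = 34.50 + 1.17Q.
Set SMC = demand: 34.50 + 1.17Q = 250.91 - 1.84Q → Q* = 71.8970.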